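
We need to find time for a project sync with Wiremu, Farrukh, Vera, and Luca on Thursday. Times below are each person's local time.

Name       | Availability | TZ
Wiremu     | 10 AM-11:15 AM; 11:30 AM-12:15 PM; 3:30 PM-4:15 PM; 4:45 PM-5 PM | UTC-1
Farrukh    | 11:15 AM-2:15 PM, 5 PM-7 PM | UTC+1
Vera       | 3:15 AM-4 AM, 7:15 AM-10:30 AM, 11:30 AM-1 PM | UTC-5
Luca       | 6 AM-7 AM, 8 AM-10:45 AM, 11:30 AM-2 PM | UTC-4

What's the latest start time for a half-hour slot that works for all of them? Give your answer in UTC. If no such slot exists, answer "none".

Wiremu in UTC: 11:00-12:15, 12:30-13:15, 16:30-17:15, 17:45-18:00 (add 1h to convert from UTC-1).
Farrukh in UTC: 10:15-13:15, 16:00-18:00 (subtract 1h to convert from UTC+1).
Vera in UTC: 08:15-09:00, 12:15-15:30, 16:30-18:00 (add 5h to convert from UTC-5).
Luca in UTC: 10:00-11:00, 12:00-14:45, 15:30-18:00 (add 4h to convert from UTC-4).
Wiremu ∩ Farrukh: 11:00-12:15, 12:30-13:15, 16:30-17:15, 17:45-18:00.
Wiremu ∩ Farrukh ∩ Vera: 12:30-13:15, 16:30-17:15, 17:45-18:00.
Wiremu ∩ Farrukh ∩ Vera ∩ Luca: 12:30-13:15, 16:30-17:15, 17:45-18:00.
So the common availability across everyone is 12:30-13:15, 16:30-17:15, 17:45-18:00.
The last common window of at least 30 minutes is 16:30-17:15; a 30-minute meeting can start as late as 16:45 and still end by 17:15.

16:45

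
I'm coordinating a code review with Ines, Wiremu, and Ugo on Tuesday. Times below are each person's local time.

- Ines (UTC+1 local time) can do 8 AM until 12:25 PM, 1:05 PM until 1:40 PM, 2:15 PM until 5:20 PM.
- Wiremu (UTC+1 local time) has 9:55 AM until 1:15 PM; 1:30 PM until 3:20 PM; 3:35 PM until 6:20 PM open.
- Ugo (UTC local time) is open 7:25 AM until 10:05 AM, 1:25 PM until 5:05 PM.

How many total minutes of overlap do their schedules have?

230

Ines in UTC: 07:00-11:25, 12:05-12:40, 13:15-16:20 (subtract 1h to convert from UTC+1).
Wiremu in UTC: 08:55-12:15, 12:30-14:20, 14:35-17:20 (subtract 1h to convert from UTC+1).
Ugo in UTC: 07:25-10:05, 13:25-17:05.
Ines ∩ Wiremu: 08:55-11:25, 12:05-12:15, 12:30-12:40, 13:15-14:20, 14:35-16:20.
Ines ∩ Wiremu ∩ Ugo: 08:55-10:05, 13:25-14:20, 14:35-16:20.
Those are the intersection windows.
Summing the common windows: 70 + 55 + 105 = 230 minutes.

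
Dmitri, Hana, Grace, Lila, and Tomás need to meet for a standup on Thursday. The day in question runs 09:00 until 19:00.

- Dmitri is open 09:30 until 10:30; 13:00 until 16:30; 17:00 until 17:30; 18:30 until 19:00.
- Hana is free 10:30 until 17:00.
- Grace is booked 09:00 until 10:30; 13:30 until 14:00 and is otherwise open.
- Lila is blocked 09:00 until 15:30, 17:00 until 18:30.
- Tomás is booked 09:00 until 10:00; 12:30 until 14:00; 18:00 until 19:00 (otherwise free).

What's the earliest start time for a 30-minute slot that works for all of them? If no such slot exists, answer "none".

Dmitri free: 09:30-10:30, 13:00-16:30, 17:00-17:30, 18:30-19:00.
Hana free: 10:30-17:00.
Grace free: 10:30-13:30, 14:00-19:00 (invert busy blocks within the working day).
Lila free: 15:30-17:00, 18:30-19:00 (invert busy blocks within the working day).
Tomás free: 10:00-12:30, 14:00-18:00 (invert busy blocks within the working day).
Dmitri ∩ Hana: 13:00-16:30.
Dmitri ∩ Hana ∩ Grace: 13:00-13:30, 14:00-16:30.
Dmitri ∩ Hana ∩ Grace ∩ Lila: 15:30-16:30.
Dmitri ∩ Hana ∩ Grace ∩ Lila ∩ Tomás: 15:30-16:30.
The first common window of at least 30 minutes is 15:30-16:30, so the earliest start is 15:30.

15:30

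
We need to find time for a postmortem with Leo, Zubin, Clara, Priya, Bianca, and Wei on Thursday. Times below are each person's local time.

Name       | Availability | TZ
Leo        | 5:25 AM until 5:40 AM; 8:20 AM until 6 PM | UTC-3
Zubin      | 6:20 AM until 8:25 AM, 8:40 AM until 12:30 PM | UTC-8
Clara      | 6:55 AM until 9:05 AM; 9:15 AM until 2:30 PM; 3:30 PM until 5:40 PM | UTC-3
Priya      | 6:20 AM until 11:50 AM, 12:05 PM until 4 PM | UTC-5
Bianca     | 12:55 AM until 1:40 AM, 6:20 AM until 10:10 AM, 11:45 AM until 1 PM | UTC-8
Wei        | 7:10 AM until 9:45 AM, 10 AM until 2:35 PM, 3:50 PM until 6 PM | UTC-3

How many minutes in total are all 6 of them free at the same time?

205

Leo in UTC: 08:25-08:40, 11:20-21:00 (add 3h to convert from UTC-3).
Zubin in UTC: 14:20-16:25, 16:40-20:30 (add 8h to convert from UTC-8).
Clara in UTC: 09:55-12:05, 12:15-17:30, 18:30-20:40 (add 3h to convert from UTC-3).
Priya in UTC: 11:20-16:50, 17:05-21:00 (add 5h to convert from UTC-5).
Bianca in UTC: 08:55-09:40, 14:20-18:10, 19:45-21:00 (add 8h to convert from UTC-8).
Wei in UTC: 10:10-12:45, 13:00-17:35, 18:50-21:00 (add 3h to convert from UTC-3).
Leo ∩ Zubin: 14:20-16:25, 16:40-20:30.
Leo ∩ Zubin ∩ Clara: 14:20-16:25, 16:40-17:30, 18:30-20:30.
Leo ∩ Zubin ∩ Clara ∩ Priya: 14:20-16:25, 16:40-16:50, 17:05-17:30, 18:30-20:30.
Leo ∩ Zubin ∩ Clara ∩ Priya ∩ Bianca: 14:20-16:25, 16:40-16:50, 17:05-17:30, 19:45-20:30.
Leo ∩ Zubin ∩ Clara ∩ Priya ∩ Bianca ∩ Wei: 14:20-16:25, 16:40-16:50, 17:05-17:30, 19:45-20:30.
Summing the common windows: 125 + 10 + 25 + 45 = 205 minutes.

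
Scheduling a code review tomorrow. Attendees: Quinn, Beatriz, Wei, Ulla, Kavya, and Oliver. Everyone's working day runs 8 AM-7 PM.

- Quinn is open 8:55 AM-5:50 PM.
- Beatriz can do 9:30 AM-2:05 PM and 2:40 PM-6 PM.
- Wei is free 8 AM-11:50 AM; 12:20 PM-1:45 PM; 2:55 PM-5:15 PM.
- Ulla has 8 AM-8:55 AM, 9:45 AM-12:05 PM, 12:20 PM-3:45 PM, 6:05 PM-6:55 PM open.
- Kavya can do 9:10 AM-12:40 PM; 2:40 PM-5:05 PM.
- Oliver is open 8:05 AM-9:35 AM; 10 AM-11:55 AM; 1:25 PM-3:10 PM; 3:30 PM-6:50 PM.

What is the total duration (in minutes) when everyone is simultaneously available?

Quinn ∩ Beatriz: 09:30-14:05, 14:40-17:50.
Quinn ∩ Beatriz ∩ Wei: 09:30-11:50, 12:20-13:45, 14:55-17:15.
Quinn ∩ Beatriz ∩ Wei ∩ Ulla: 09:45-11:50, 12:20-13:45, 14:55-15:45.
Quinn ∩ Beatriz ∩ Wei ∩ Ulla ∩ Kavya: 09:45-11:50, 12:20-12:40, 14:55-15:45.
Quinn ∩ Beatriz ∩ Wei ∩ Ulla ∩ Kavya ∩ Oliver: 10:00-11:50, 14:55-15:10, 15:30-15:45.
Summing the common windows: 110 + 15 + 15 = 140 minutes.

140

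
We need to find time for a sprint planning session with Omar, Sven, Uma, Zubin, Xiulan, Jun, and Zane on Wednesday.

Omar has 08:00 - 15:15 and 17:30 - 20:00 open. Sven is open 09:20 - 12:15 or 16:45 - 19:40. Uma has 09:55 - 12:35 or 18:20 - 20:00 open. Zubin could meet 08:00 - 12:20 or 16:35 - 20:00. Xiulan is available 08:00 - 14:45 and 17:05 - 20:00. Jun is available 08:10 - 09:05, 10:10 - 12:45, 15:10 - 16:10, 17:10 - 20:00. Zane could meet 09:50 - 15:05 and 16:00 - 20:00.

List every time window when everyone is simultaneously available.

10:10-12:15, 18:20-19:40

Omar ∩ Sven: 09:20-12:15, 17:30-19:40.
Omar ∩ Sven ∩ Uma: 09:55-12:15, 18:20-19:40.
Omar ∩ Sven ∩ Uma ∩ Zubin: 09:55-12:15, 18:20-19:40.
Omar ∩ Sven ∩ Uma ∩ Zubin ∩ Xiulan: 09:55-12:15, 18:20-19:40.
Omar ∩ Sven ∩ Uma ∩ Zubin ∩ Xiulan ∩ Jun: 10:10-12:15, 18:20-19:40.
Omar ∩ Sven ∩ Uma ∩ Zubin ∩ Xiulan ∩ Jun ∩ Zane: 10:10-12:15, 18:20-19:40.
Those are the intersection windows.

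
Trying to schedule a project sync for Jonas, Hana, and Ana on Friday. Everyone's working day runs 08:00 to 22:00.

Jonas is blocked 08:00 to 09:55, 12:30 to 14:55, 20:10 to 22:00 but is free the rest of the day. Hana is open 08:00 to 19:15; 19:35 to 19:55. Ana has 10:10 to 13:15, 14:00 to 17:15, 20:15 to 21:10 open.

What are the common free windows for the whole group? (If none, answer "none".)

Jonas free: 09:55-12:30, 14:55-20:10 (invert busy blocks within the working day).
Hana free: 08:00-19:15, 19:35-19:55.
Ana free: 10:10-13:15, 14:00-17:15, 20:15-21:10.
Jonas ∩ Hana: 09:55-12:30, 14:55-19:15, 19:35-19:55.
Jonas ∩ Hana ∩ Ana: 10:10-12:30, 14:55-17:15.
Those are the intersection windows.

10:10-12:30, 14:55-17:15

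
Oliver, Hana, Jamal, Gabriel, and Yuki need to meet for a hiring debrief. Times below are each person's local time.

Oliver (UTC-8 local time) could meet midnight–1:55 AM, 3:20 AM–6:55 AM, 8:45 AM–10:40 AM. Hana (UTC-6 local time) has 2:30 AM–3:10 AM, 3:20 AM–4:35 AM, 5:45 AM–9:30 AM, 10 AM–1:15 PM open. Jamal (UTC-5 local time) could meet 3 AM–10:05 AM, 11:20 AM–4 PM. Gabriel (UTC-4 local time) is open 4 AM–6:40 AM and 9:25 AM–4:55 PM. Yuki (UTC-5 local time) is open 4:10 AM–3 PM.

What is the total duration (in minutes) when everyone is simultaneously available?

240

Oliver in UTC: 08:00-09:55, 11:20-14:55, 16:45-18:40 (add 8h to convert from UTC-8).
Hana in UTC: 08:30-09:10, 09:20-10:35, 11:45-15:30, 16:00-19:15 (add 6h to convert from UTC-6).
Jamal in UTC: 08:00-15:05, 16:20-21:00 (add 5h to convert from UTC-5).
Gabriel in UTC: 08:00-10:40, 13:25-20:55 (add 4h to convert from UTC-4).
Yuki in UTC: 09:10-20:00 (add 5h to convert from UTC-5).
Oliver ∩ Hana: 08:30-09:10, 09:20-09:55, 11:45-14:55, 16:45-18:40.
Oliver ∩ Hana ∩ Jamal: 08:30-09:10, 09:20-09:55, 11:45-14:55, 16:45-18:40.
Oliver ∩ Hana ∩ Jamal ∩ Gabriel: 08:30-09:10, 09:20-09:55, 13:25-14:55, 16:45-18:40.
Oliver ∩ Hana ∩ Jamal ∩ Gabriel ∩ Yuki: 09:20-09:55, 13:25-14:55, 16:45-18:40.
Summing the common windows: 35 + 90 + 115 = 240 minutes.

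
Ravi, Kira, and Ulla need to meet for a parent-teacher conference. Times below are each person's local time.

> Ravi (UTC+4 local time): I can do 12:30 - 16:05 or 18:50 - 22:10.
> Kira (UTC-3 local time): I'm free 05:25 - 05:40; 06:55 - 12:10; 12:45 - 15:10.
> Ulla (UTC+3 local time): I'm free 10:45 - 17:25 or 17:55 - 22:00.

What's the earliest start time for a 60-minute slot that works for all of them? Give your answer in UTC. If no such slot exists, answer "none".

09:55

Ravi in UTC: 08:30-12:05, 14:50-18:10 (subtract 4h to convert from UTC+4).
Kira in UTC: 08:25-08:40, 09:55-15:10, 15:45-18:10 (add 3h to convert from UTC-3).
Ulla in UTC: 07:45-14:25, 14:55-19:00 (subtract 3h to convert from UTC+3).
Ravi ∩ Kira: 08:30-08:40, 09:55-12:05, 14:50-15:10, 15:45-18:10.
Ravi ∩ Kira ∩ Ulla: 08:30-08:40, 09:55-12:05, 14:55-15:10, 15:45-18:10.
Those are the intersection windows.
The first common window of at least 60 minutes is 09:55-12:05, so the earliest start is 09:55.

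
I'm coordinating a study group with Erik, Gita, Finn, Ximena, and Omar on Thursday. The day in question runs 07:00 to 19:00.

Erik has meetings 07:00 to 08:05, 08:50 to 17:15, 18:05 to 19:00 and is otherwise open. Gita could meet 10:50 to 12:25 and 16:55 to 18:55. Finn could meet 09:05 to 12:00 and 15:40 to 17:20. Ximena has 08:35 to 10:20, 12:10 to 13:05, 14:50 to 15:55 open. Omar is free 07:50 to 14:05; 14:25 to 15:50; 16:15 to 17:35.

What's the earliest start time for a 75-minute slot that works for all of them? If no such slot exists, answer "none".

Erik free: 08:05-08:50, 17:15-18:05 (invert busy blocks within the working day).
Gita free: 10:50-12:25, 16:55-18:55.
Finn free: 09:05-12:00, 15:40-17:20.
Ximena free: 08:35-10:20, 12:10-13:05, 14:50-15:55.
Omar free: 07:50-14:05, 14:25-15:50, 16:15-17:35.
Erik ∩ Gita: 17:15-18:05.
Erik ∩ Gita ∩ Finn: 17:15-17:20.
Erik ∩ Gita ∩ Finn ∩ Ximena: ∅.
Erik ∩ Gita ∩ Finn ∩ Ximena ∩ Omar: ∅.
There is no time when everyone is free.
No common window is at least 75 minutes long.

none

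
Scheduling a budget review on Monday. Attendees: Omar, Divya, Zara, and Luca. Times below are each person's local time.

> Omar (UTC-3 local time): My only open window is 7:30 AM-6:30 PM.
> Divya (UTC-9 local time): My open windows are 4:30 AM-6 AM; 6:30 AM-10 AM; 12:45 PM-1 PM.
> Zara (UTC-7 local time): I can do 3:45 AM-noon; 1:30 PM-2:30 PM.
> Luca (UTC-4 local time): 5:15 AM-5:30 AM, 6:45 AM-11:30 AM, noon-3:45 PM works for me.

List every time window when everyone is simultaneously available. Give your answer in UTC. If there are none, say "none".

Omar in UTC: 10:30-21:30 (add 3h to convert from UTC-3).
Divya in UTC: 13:30-15:00, 15:30-19:00, 21:45-22:00 (add 9h to convert from UTC-9).
Zara in UTC: 10:45-19:00, 20:30-21:30 (add 7h to convert from UTC-7).
Luca in UTC: 09:15-09:30, 10:45-15:30, 16:00-19:45 (add 4h to convert from UTC-4).
Omar ∩ Divya: 13:30-15:00, 15:30-19:00.
Omar ∩ Divya ∩ Zara: 13:30-15:00, 15:30-19:00.
Omar ∩ Divya ∩ Zara ∩ Luca: 13:30-15:00, 16:00-19:00.

13:30-15:00, 16:00-19:00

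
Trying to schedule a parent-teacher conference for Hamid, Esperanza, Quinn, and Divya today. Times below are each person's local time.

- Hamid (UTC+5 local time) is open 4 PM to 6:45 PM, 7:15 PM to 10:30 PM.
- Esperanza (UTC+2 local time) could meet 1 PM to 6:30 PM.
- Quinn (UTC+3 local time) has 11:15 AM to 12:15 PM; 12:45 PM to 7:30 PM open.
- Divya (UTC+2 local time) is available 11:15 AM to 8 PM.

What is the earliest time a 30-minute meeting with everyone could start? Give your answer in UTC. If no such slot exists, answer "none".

Hamid in UTC: 11:00-13:45, 14:15-17:30 (subtract 5h to convert from UTC+5).
Esperanza in UTC: 11:00-16:30 (subtract 2h to convert from UTC+2).
Quinn in UTC: 08:15-09:15, 09:45-16:30 (subtract 3h to convert from UTC+3).
Divya in UTC: 09:15-18:00 (subtract 2h to convert from UTC+2).
Hamid ∩ Esperanza: 11:00-13:45, 14:15-16:30.
Hamid ∩ Esperanza ∩ Quinn: 11:00-13:45, 14:15-16:30.
Hamid ∩ Esperanza ∩ Quinn ∩ Divya: 11:00-13:45, 14:15-16:30.
The first common window of at least 30 minutes is 11:00-13:45, so the earliest start is 11:00.

11:00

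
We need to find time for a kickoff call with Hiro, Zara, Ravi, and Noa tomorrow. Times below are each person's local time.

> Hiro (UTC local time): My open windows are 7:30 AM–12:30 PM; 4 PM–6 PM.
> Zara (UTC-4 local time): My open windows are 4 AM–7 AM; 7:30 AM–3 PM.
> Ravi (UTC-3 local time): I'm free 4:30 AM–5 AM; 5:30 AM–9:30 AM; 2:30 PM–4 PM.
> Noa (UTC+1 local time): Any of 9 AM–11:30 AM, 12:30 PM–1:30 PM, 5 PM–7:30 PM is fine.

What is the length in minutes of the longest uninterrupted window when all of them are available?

Hiro in UTC: 07:30-12:30, 16:00-18:00.
Zara in UTC: 08:00-11:00, 11:30-19:00 (add 4h to convert from UTC-4).
Ravi in UTC: 07:30-08:00, 08:30-12:30, 17:30-19:00 (add 3h to convert from UTC-3).
Noa in UTC: 08:00-10:30, 11:30-12:30, 16:00-18:30 (subtract 1h to convert from UTC+1).
Hiro ∩ Zara: 08:00-11:00, 11:30-12:30, 16:00-18:00.
Hiro ∩ Zara ∩ Ravi: 08:30-11:00, 11:30-12:30, 17:30-18:00.
Hiro ∩ Zara ∩ Ravi ∩ Noa: 08:30-10:30, 11:30-12:30, 17:30-18:00.
The longest is 08:30-10:30 at 120 minutes.

120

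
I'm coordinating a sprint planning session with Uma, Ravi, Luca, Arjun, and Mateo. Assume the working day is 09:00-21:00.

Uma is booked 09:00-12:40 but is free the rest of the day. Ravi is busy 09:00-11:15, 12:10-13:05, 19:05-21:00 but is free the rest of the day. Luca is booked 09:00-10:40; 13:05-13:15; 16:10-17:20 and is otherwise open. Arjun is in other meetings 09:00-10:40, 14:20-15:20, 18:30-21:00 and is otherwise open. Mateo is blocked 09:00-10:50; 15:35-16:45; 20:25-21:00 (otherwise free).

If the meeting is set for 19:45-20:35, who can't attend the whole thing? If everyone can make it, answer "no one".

Arjun, Mateo, Ravi

Uma free: 12:40-21:00 (invert busy blocks within the working day).
Ravi free: 11:15-12:10, 13:05-19:05 (invert busy blocks within the working day).
Luca free: 10:40-13:05, 13:15-16:10, 17:20-21:00 (invert busy blocks within the working day).
Arjun free: 10:40-14:20, 15:20-18:30 (invert busy blocks within the working day).
Mateo free: 10:50-15:35, 16:45-20:25 (invert busy blocks within the working day).
Uma: free for 19:45-20:35. Ravi: not fully free for 19:45-20:35. Luca: free for 19:45-20:35. Arjun: not fully free for 19:45-20:35. Mateo: not fully free for 19:45-20:35.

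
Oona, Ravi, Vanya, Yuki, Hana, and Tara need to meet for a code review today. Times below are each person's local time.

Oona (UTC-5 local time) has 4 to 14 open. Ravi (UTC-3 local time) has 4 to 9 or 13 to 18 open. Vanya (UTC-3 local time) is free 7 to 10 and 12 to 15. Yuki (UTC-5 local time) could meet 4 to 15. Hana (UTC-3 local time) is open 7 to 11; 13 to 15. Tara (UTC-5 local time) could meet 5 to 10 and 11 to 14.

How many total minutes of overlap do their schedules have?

240

Oona in UTC: 09:00-19:00 (add 5h to convert from UTC-5).
Ravi in UTC: 07:00-12:00, 16:00-21:00 (add 3h to convert from UTC-3).
Vanya in UTC: 10:00-13:00, 15:00-18:00 (add 3h to convert from UTC-3).
Yuki in UTC: 09:00-20:00 (add 5h to convert from UTC-5).
Hana in UTC: 10:00-14:00, 16:00-18:00 (add 3h to convert from UTC-3).
Tara in UTC: 10:00-15:00, 16:00-19:00 (add 5h to convert from UTC-5).
Oona ∩ Ravi: 09:00-12:00, 16:00-19:00.
Oona ∩ Ravi ∩ Vanya: 10:00-12:00, 16:00-18:00.
Oona ∩ Ravi ∩ Vanya ∩ Yuki: 10:00-12:00, 16:00-18:00.
Oona ∩ Ravi ∩ Vanya ∩ Yuki ∩ Hana: 10:00-12:00, 16:00-18:00.
Oona ∩ Ravi ∩ Vanya ∩ Yuki ∩ Hana ∩ Tara: 10:00-12:00, 16:00-18:00.
Summing the common windows: 120 + 120 = 240 minutes.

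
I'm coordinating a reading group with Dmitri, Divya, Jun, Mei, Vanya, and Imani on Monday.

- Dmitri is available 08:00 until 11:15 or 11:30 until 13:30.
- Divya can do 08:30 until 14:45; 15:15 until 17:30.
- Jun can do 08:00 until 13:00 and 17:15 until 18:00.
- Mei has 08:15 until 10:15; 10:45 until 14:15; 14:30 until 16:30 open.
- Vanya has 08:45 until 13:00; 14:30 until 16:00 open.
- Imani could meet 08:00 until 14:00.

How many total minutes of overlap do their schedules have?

Dmitri ∩ Divya: 08:30-11:15, 11:30-13:30.
Dmitri ∩ Divya ∩ Jun: 08:30-11:15, 11:30-13:00.
Dmitri ∩ Divya ∩ Jun ∩ Mei: 08:30-10:15, 10:45-11:15, 11:30-13:00.
Dmitri ∩ Divya ∩ Jun ∩ Mei ∩ Vanya: 08:45-10:15, 10:45-11:15, 11:30-13:00.
Dmitri ∩ Divya ∩ Jun ∩ Mei ∩ Vanya ∩ Imani: 08:45-10:15, 10:45-11:15, 11:30-13:00.
Summing the common windows: 90 + 30 + 90 = 210 minutes.

210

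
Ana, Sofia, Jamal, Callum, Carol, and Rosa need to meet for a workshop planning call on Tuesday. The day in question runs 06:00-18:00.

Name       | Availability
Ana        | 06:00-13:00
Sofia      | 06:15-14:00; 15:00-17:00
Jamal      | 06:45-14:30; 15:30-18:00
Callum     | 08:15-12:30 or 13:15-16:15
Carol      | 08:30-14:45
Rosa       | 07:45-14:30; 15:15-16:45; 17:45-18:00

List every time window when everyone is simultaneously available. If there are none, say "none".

Ana ∩ Sofia: 06:15-13:00.
Ana ∩ Sofia ∩ Jamal: 06:45-13:00.
Ana ∩ Sofia ∩ Jamal ∩ Callum: 08:15-12:30.
Ana ∩ Sofia ∩ Jamal ∩ Callum ∩ Carol: 08:30-12:30.
Ana ∩ Sofia ∩ Jamal ∩ Callum ∩ Carol ∩ Rosa: 08:30-12:30.
So the common availability across everyone is 08:30-12:30.

08:30-12:30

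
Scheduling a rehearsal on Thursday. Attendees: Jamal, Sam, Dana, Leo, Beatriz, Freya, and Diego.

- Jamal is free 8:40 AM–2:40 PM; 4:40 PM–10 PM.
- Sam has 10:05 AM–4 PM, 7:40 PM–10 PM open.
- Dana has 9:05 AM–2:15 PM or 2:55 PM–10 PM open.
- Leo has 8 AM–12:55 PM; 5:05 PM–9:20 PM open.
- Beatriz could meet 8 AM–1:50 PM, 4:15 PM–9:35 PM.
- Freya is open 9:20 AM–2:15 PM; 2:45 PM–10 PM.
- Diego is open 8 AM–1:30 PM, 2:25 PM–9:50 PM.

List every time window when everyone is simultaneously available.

Jamal ∩ Sam: 10:05-14:40, 19:40-22:00.
Jamal ∩ Sam ∩ Dana: 10:05-14:15, 19:40-22:00.
Jamal ∩ Sam ∩ Dana ∩ Leo: 10:05-12:55, 19:40-21:20.
Jamal ∩ Sam ∩ Dana ∩ Leo ∩ Beatriz: 10:05-12:55, 19:40-21:20.
Jamal ∩ Sam ∩ Dana ∩ Leo ∩ Beatriz ∩ Freya: 10:05-12:55, 19:40-21:20.
Jamal ∩ Sam ∩ Dana ∩ Leo ∩ Beatriz ∩ Freya ∩ Diego: 10:05-12:55, 19:40-21:20.

10:05-12:55, 19:40-21:20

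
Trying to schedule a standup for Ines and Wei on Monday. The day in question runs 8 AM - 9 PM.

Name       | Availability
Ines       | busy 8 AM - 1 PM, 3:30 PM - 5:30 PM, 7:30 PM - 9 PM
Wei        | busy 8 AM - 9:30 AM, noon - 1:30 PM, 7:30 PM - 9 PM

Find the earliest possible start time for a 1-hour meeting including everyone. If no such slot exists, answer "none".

13:30

Ines free: 13:00-15:30, 17:30-19:30 (invert busy blocks within the working day).
Wei free: 09:30-12:00, 13:30-19:30 (invert busy blocks within the working day).
Ines ∩ Wei: 13:30-15:30, 17:30-19:30.
The first common window of at least 60 minutes is 13:30-15:30, so the earliest start is 13:30.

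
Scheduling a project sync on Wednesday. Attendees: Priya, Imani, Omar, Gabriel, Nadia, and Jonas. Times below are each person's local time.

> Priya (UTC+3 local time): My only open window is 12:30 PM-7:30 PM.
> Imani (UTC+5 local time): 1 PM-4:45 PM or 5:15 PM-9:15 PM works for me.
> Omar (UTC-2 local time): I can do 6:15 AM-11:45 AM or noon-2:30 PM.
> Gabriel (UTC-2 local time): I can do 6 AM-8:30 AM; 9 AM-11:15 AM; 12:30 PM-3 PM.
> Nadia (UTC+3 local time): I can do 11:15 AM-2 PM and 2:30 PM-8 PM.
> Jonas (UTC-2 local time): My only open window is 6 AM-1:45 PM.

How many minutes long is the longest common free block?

75

Priya in UTC: 09:30-16:30 (subtract 3h to convert from UTC+3).
Imani in UTC: 08:00-11:45, 12:15-16:15 (subtract 5h to convert from UTC+5).
Omar in UTC: 08:15-13:45, 14:00-16:30 (add 2h to convert from UTC-2).
Gabriel in UTC: 08:00-10:30, 11:00-13:15, 14:30-17:00 (add 2h to convert from UTC-2).
Nadia in UTC: 08:15-11:00, 11:30-17:00 (subtract 3h to convert from UTC+3).
Jonas in UTC: 08:00-15:45 (add 2h to convert from UTC-2).
Priya ∩ Imani: 09:30-11:45, 12:15-16:15.
Priya ∩ Imani ∩ Omar: 09:30-11:45, 12:15-13:45, 14:00-16:15.
Priya ∩ Imani ∩ Omar ∩ Gabriel: 09:30-10:30, 11:00-11:45, 12:15-13:15, 14:30-16:15.
Priya ∩ Imani ∩ Omar ∩ Gabriel ∩ Nadia: 09:30-10:30, 11:30-11:45, 12:15-13:15, 14:30-16:15.
Priya ∩ Imani ∩ Omar ∩ Gabriel ∩ Nadia ∩ Jonas: 09:30-10:30, 11:30-11:45, 12:15-13:15, 14:30-15:45.
The longest is 14:30-15:45 at 75 minutes.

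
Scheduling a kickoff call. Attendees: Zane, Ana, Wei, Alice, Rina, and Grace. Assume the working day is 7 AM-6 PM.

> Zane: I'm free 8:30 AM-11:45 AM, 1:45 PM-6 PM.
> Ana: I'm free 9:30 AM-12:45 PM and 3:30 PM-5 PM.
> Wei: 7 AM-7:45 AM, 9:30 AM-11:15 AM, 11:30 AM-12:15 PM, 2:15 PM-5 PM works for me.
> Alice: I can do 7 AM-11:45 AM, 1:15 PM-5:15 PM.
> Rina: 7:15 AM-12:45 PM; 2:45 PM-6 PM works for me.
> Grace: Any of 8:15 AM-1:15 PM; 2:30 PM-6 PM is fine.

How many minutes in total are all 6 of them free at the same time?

210

Zane ∩ Ana: 09:30-11:45, 15:30-17:00.
Zane ∩ Ana ∩ Wei: 09:30-11:15, 11:30-11:45, 15:30-17:00.
Zane ∩ Ana ∩ Wei ∩ Alice: 09:30-11:15, 11:30-11:45, 15:30-17:00.
Zane ∩ Ana ∩ Wei ∩ Alice ∩ Rina: 09:30-11:15, 11:30-11:45, 15:30-17:00.
Zane ∩ Ana ∩ Wei ∩ Alice ∩ Rina ∩ Grace: 09:30-11:15, 11:30-11:45, 15:30-17:00.
Summing the common windows: 105 + 15 + 90 = 210 minutes.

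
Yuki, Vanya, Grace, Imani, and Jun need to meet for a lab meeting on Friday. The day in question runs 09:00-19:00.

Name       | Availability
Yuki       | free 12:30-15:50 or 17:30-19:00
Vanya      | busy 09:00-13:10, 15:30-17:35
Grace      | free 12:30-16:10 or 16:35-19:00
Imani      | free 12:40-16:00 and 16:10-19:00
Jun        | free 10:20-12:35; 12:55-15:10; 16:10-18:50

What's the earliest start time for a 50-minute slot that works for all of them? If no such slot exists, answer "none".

13:10

Yuki free: 12:30-15:50, 17:30-19:00.
Vanya free: 13:10-15:30, 17:35-19:00 (invert busy blocks within the working day).
Grace free: 12:30-16:10, 16:35-19:00.
Imani free: 12:40-16:00, 16:10-19:00.
Jun free: 10:20-12:35, 12:55-15:10, 16:10-18:50.
Yuki ∩ Vanya: 13:10-15:30, 17:35-19:00.
Yuki ∩ Vanya ∩ Grace: 13:10-15:30, 17:35-19:00.
Yuki ∩ Vanya ∩ Grace ∩ Imani: 13:10-15:30, 17:35-19:00.
Yuki ∩ Vanya ∩ Grace ∩ Imani ∩ Jun: 13:10-15:10, 17:35-18:50.
The first common window of at least 50 minutes is 13:10-15:10, so the earliest start is 13:10.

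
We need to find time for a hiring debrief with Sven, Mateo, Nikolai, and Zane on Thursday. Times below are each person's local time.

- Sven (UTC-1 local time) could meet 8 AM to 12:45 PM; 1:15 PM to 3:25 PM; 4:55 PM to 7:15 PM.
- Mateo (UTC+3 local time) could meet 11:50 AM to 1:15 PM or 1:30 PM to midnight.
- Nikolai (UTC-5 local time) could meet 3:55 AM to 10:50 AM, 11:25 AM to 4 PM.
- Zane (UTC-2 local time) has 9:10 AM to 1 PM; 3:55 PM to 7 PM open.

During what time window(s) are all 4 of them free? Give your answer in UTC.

Sven in UTC: 09:00-13:45, 14:15-16:25, 17:55-20:15 (add 1h to convert from UTC-1).
Mateo in UTC: 08:50-10:15, 10:30-21:00 (subtract 3h to convert from UTC+3).
Nikolai in UTC: 08:55-15:50, 16:25-21:00 (add 5h to convert from UTC-5).
Zane in UTC: 11:10-15:00, 17:55-21:00 (add 2h to convert from UTC-2).
Sven ∩ Mateo: 09:00-10:15, 10:30-13:45, 14:15-16:25, 17:55-20:15.
Sven ∩ Mateo ∩ Nikolai: 09:00-10:15, 10:30-13:45, 14:15-15:50, 17:55-20:15.
Sven ∩ Mateo ∩ Nikolai ∩ Zane: 11:10-13:45, 14:15-15:00, 17:55-20:15.

11:10-13:45, 14:15-15:00, 17:55-20:15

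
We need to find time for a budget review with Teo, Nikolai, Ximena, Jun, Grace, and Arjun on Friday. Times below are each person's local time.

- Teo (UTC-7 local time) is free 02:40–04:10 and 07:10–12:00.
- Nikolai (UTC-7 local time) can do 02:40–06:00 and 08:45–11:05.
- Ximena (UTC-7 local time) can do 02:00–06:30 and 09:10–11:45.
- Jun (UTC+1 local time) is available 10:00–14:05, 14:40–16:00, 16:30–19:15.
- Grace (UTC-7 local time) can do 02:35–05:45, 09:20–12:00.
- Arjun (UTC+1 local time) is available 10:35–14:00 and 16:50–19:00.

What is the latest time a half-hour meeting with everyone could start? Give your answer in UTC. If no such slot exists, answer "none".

Teo in UTC: 09:40-11:10, 14:10-19:00 (add 7h to convert from UTC-7).
Nikolai in UTC: 09:40-13:00, 15:45-18:05 (add 7h to convert from UTC-7).
Ximena in UTC: 09:00-13:30, 16:10-18:45 (add 7h to convert from UTC-7).
Jun in UTC: 09:00-13:05, 13:40-15:00, 15:30-18:15 (subtract 1h to convert from UTC+1).
Grace in UTC: 09:35-12:45, 16:20-19:00 (add 7h to convert from UTC-7).
Arjun in UTC: 09:35-13:00, 15:50-18:00 (subtract 1h to convert from UTC+1).
Teo ∩ Nikolai: 09:40-11:10, 15:45-18:05.
Teo ∩ Nikolai ∩ Ximena: 09:40-11:10, 16:10-18:05.
Teo ∩ Nikolai ∩ Ximena ∩ Jun: 09:40-11:10, 16:10-18:05.
Teo ∩ Nikolai ∩ Ximena ∩ Jun ∩ Grace: 09:40-11:10, 16:20-18:05.
Teo ∩ Nikolai ∩ Ximena ∩ Jun ∩ Grace ∩ Arjun: 09:40-11:10, 16:20-18:00.
So the common availability across everyone is 09:40-11:10, 16:20-18:00.
The last common window of at least 30 minutes is 16:20-18:00; a 30-minute meeting can start as late as 17:30 and still end by 18:00.

17:30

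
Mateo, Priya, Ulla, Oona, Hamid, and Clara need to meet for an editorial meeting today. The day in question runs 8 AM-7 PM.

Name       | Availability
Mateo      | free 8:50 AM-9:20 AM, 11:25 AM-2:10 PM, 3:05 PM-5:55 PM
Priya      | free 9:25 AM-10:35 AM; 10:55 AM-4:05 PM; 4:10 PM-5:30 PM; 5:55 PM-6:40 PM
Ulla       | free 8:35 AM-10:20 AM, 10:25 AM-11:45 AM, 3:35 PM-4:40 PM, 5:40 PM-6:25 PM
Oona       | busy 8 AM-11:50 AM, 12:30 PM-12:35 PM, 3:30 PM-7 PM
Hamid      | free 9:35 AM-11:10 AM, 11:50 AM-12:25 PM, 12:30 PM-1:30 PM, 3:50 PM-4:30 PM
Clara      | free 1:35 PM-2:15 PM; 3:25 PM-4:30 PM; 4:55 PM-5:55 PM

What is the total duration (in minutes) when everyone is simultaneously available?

Mateo free: 08:50-09:20, 11:25-14:10, 15:05-17:55.
Priya free: 09:25-10:35, 10:55-16:05, 16:10-17:30, 17:55-18:40.
Ulla free: 08:35-10:20, 10:25-11:45, 15:35-16:40, 17:40-18:25.
Oona free: 11:50-12:30, 12:35-15:30 (invert busy blocks within the working day).
Hamid free: 09:35-11:10, 11:50-12:25, 12:30-13:30, 15:50-16:30.
Clara free: 13:35-14:15, 15:25-16:30, 16:55-17:55.
Mateo ∩ Priya: 11:25-14:10, 15:05-16:05, 16:10-17:30.
Mateo ∩ Priya ∩ Ulla: 11:25-11:45, 15:35-16:05, 16:10-16:40.
Mateo ∩ Priya ∩ Ulla ∩ Oona: ∅.
Mateo ∩ Priya ∩ Ulla ∩ Oona ∩ Hamid: ∅.
Mateo ∩ Priya ∩ Ulla ∩ Oona ∩ Hamid ∩ Clara: ∅.
There is no time when everyone is free.
There is no common window, so the total is 0 minutes.

0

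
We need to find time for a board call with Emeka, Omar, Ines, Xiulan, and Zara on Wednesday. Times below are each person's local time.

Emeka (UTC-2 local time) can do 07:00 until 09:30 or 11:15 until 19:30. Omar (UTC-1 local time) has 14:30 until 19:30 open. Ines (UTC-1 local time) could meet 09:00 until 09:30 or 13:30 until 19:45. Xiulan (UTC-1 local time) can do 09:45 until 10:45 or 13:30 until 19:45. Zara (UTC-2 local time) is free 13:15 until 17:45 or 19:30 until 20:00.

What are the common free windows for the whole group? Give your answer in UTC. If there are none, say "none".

15:30-19:45

Emeka in UTC: 09:00-11:30, 13:15-21:30 (add 2h to convert from UTC-2).
Omar in UTC: 15:30-20:30 (add 1h to convert from UTC-1).
Ines in UTC: 10:00-10:30, 14:30-20:45 (add 1h to convert from UTC-1).
Xiulan in UTC: 10:45-11:45, 14:30-20:45 (add 1h to convert from UTC-1).
Zara in UTC: 15:15-19:45, 21:30-22:00 (add 2h to convert from UTC-2).
Emeka ∩ Omar: 15:30-20:30.
Emeka ∩ Omar ∩ Ines: 15:30-20:30.
Emeka ∩ Omar ∩ Ines ∩ Xiulan: 15:30-20:30.
Emeka ∩ Omar ∩ Ines ∩ Xiulan ∩ Zara: 15:30-19:45.
So the common availability across everyone is 15:30-19:45.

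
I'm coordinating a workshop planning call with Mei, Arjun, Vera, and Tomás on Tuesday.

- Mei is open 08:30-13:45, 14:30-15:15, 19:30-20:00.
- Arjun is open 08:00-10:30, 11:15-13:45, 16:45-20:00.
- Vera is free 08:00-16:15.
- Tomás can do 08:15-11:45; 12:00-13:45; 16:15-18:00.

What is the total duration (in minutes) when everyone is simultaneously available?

255

Mei ∩ Arjun: 08:30-10:30, 11:15-13:45, 19:30-20:00.
Mei ∩ Arjun ∩ Vera: 08:30-10:30, 11:15-13:45.
Mei ∩ Arjun ∩ Vera ∩ Tomás: 08:30-10:30, 11:15-11:45, 12:00-13:45.
Those are the intersection windows.
Summing the common windows: 120 + 30 + 105 = 255 minutes.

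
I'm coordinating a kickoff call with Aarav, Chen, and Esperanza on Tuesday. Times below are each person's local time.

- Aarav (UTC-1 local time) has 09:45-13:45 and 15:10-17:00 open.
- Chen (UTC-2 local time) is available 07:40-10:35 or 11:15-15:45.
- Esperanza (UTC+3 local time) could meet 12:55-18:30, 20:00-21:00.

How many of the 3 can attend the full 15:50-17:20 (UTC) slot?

Aarav in UTC: 10:45-14:45, 16:10-18:00 (add 1h to convert from UTC-1).
Chen in UTC: 09:40-12:35, 13:15-17:45 (add 2h to convert from UTC-2).
Esperanza in UTC: 09:55-15:30, 17:00-18:00 (subtract 3h to convert from UTC+3).
Chen can make the full 15:50-17:20 slot — that's 1.

1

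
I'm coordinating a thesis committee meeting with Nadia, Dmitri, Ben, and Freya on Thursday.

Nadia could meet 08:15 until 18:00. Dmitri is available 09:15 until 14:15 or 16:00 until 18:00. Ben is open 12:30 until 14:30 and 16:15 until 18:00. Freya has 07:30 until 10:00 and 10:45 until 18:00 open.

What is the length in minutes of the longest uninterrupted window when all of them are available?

105

Nadia ∩ Dmitri: 09:15-14:15, 16:00-18:00.
Nadia ∩ Dmitri ∩ Ben: 12:30-14:15, 16:15-18:00.
Nadia ∩ Dmitri ∩ Ben ∩ Freya: 12:30-14:15, 16:15-18:00.
The longest is 12:30-14:15 at 105 minutes.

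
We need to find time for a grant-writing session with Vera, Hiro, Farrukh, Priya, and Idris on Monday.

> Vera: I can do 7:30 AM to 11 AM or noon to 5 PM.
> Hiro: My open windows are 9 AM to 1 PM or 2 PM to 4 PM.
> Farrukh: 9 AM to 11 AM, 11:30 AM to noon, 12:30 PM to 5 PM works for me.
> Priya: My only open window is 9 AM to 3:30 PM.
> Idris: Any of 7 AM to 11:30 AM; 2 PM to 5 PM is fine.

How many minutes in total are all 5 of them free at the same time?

210

Vera ∩ Hiro: 09:00-11:00, 12:00-13:00, 14:00-16:00.
Vera ∩ Hiro ∩ Farrukh: 09:00-11:00, 12:30-13:00, 14:00-16:00.
Vera ∩ Hiro ∩ Farrukh ∩ Priya: 09:00-11:00, 12:30-13:00, 14:00-15:30.
Vera ∩ Hiro ∩ Farrukh ∩ Priya ∩ Idris: 09:00-11:00, 14:00-15:30.
Summing the common windows: 120 + 90 = 210 minutes.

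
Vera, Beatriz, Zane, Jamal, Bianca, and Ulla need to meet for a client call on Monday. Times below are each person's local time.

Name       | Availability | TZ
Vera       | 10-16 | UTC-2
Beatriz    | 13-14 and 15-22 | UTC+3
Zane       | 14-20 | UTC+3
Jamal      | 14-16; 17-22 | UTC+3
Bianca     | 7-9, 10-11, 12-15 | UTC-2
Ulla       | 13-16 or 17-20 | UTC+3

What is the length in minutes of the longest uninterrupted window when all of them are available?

Vera in UTC: 12:00-18:00 (add 2h to convert from UTC-2).
Beatriz in UTC: 10:00-11:00, 12:00-19:00 (subtract 3h to convert from UTC+3).
Zane in UTC: 11:00-17:00 (subtract 3h to convert from UTC+3).
Jamal in UTC: 11:00-13:00, 14:00-19:00 (subtract 3h to convert from UTC+3).
Bianca in UTC: 09:00-11:00, 12:00-13:00, 14:00-17:00 (add 2h to convert from UTC-2).
Ulla in UTC: 10:00-13:00, 14:00-17:00 (subtract 3h to convert from UTC+3).
Vera ∩ Beatriz: 12:00-18:00.
Vera ∩ Beatriz ∩ Zane: 12:00-17:00.
Vera ∩ Beatriz ∩ Zane ∩ Jamal: 12:00-13:00, 14:00-17:00.
Vera ∩ Beatriz ∩ Zane ∩ Jamal ∩ Bianca: 12:00-13:00, 14:00-17:00.
Vera ∩ Beatriz ∩ Zane ∩ Jamal ∩ Bianca ∩ Ulla: 12:00-13:00, 14:00-17:00.
The longest is 14:00-17:00 at 180 minutes.

180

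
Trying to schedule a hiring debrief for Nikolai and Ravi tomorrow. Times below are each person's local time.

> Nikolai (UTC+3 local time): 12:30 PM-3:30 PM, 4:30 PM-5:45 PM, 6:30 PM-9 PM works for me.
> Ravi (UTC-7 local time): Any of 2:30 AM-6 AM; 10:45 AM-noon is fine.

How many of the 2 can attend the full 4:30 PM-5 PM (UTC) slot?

Nikolai in UTC: 09:30-12:30, 13:30-14:45, 15:30-18:00 (subtract 3h to convert from UTC+3).
Ravi in UTC: 09:30-13:00, 17:45-19:00 (add 7h to convert from UTC-7).
Nikolai can make the full 16:30-17:00 slot — that's 1.

1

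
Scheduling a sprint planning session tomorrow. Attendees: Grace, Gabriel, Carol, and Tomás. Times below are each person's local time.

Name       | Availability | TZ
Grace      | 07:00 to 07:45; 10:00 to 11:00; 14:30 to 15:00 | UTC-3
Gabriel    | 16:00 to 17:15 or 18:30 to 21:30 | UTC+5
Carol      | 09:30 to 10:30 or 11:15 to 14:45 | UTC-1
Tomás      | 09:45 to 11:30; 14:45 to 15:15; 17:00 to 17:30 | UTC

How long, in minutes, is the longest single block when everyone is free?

0

Grace in UTC: 10:00-10:45, 13:00-14:00, 17:30-18:00 (add 3h to convert from UTC-3).
Gabriel in UTC: 11:00-12:15, 13:30-16:30 (subtract 5h to convert from UTC+5).
Carol in UTC: 10:30-11:30, 12:15-15:45 (add 1h to convert from UTC-1).
Tomás in UTC: 09:45-11:30, 14:45-15:15, 17:00-17:30.
Grace ∩ Gabriel: 13:30-14:00.
Grace ∩ Gabriel ∩ Carol: 13:30-14:00.
Grace ∩ Gabriel ∩ Carol ∩ Tomás: ∅.
There is no time when everyone is free.
No common window exists, so the longest block is 0 minutes.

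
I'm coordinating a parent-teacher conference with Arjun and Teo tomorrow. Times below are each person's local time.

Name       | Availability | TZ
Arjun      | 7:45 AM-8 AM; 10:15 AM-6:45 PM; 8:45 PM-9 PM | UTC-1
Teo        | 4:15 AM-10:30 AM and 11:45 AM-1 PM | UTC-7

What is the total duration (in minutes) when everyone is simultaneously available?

435

Arjun in UTC: 08:45-09:00, 11:15-19:45, 21:45-22:00 (add 1h to convert from UTC-1).
Teo in UTC: 11:15-17:30, 18:45-20:00 (add 7h to convert from UTC-7).
Arjun ∩ Teo: 11:15-17:30, 18:45-19:45.
Those are the intersection windows.
Summing the common windows: 375 + 60 = 435 minutes.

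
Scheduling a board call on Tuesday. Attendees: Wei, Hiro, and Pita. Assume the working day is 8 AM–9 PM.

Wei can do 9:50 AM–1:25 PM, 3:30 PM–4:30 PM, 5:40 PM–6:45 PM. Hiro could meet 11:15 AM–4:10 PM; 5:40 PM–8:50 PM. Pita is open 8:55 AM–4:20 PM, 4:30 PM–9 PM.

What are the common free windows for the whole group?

11:15-13:25, 15:30-16:10, 17:40-18:45

Wei ∩ Hiro: 11:15-13:25, 15:30-16:10, 17:40-18:45.
Wei ∩ Hiro ∩ Pita: 11:15-13:25, 15:30-16:10, 17:40-18:45.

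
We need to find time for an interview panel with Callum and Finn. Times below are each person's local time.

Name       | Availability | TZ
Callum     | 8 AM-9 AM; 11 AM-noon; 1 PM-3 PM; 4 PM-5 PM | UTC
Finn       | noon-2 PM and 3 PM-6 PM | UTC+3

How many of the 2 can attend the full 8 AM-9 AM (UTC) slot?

1

Callum in UTC: 08:00-09:00, 11:00-12:00, 13:00-15:00, 16:00-17:00.
Finn in UTC: 09:00-11:00, 12:00-15:00 (subtract 3h to convert from UTC+3).
Callum can make the full 08:00-09:00 slot — that's 1.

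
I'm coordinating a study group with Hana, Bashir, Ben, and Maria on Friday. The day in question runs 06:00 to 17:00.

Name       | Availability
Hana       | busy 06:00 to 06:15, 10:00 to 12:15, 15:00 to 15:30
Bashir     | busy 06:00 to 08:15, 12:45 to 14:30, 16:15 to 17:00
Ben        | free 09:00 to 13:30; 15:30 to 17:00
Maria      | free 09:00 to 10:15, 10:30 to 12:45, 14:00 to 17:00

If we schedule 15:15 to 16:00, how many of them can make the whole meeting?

Hana free: 06:15-10:00, 12:15-15:00, 15:30-17:00 (invert busy blocks within the working day).
Bashir free: 08:15-12:45, 14:30-16:15 (invert busy blocks within the working day).
Ben free: 09:00-13:30, 15:30-17:00.
Maria free: 09:00-10:15, 10:30-12:45, 14:00-17:00.
Bashir and Maria can make the full 15:15-16:00 slot — that's 2.

2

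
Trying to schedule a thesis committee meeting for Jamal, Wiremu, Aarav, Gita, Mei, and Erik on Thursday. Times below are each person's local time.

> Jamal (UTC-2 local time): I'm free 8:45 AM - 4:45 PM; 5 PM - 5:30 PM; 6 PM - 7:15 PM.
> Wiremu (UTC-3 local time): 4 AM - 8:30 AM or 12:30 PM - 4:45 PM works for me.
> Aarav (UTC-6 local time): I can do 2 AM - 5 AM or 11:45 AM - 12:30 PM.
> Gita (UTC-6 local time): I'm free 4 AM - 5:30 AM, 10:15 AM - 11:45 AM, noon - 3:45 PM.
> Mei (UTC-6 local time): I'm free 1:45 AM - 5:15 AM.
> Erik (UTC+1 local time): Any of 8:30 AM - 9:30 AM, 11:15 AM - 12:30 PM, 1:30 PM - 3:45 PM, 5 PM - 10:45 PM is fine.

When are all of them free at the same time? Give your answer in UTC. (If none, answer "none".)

10:45-11:00

Jamal in UTC: 10:45-18:45, 19:00-19:30, 20:00-21:15 (add 2h to convert from UTC-2).
Wiremu in UTC: 07:00-11:30, 15:30-19:45 (add 3h to convert from UTC-3).
Aarav in UTC: 08:00-11:00, 17:45-18:30 (add 6h to convert from UTC-6).
Gita in UTC: 10:00-11:30, 16:15-17:45, 18:00-21:45 (add 6h to convert from UTC-6).
Mei in UTC: 07:45-11:15 (add 6h to convert from UTC-6).
Erik in UTC: 07:30-08:30, 10:15-11:30, 12:30-14:45, 16:00-21:45 (subtract 1h to convert from UTC+1).
Jamal ∩ Wiremu: 10:45-11:30, 15:30-18:45, 19:00-19:30.
Jamal ∩ Wiremu ∩ Aarav: 10:45-11:00, 17:45-18:30.
Jamal ∩ Wiremu ∩ Aarav ∩ Gita: 10:45-11:00, 18:00-18:30.
Jamal ∩ Wiremu ∩ Aarav ∩ Gita ∩ Mei: 10:45-11:00.
Jamal ∩ Wiremu ∩ Aarav ∩ Gita ∩ Mei ∩ Erik: 10:45-11:00.
So the common availability across everyone is 10:45-11:00.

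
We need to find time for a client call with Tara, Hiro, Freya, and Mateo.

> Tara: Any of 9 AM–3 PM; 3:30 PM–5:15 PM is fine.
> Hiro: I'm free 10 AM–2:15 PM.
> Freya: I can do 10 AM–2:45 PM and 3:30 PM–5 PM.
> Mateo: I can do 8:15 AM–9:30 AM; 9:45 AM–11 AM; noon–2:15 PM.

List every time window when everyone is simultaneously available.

Tara ∩ Hiro: 10:00-14:15.
Tara ∩ Hiro ∩ Freya: 10:00-14:15.
Tara ∩ Hiro ∩ Freya ∩ Mateo: 10:00-11:00, 12:00-14:15.

10:00-11:00, 12:00-14:15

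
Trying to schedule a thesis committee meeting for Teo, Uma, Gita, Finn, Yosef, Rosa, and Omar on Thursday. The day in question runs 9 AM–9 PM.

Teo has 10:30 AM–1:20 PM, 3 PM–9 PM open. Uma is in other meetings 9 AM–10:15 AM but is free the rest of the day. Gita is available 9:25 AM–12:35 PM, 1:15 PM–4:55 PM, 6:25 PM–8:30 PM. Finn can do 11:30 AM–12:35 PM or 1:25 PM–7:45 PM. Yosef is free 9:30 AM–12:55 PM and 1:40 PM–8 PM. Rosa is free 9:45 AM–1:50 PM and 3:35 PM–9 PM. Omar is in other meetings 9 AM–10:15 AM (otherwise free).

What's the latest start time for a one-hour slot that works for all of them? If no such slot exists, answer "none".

18:45

Teo free: 10:30-13:20, 15:00-21:00.
Uma free: 10:15-21:00 (invert busy blocks within the working day).
Gita free: 09:25-12:35, 13:15-16:55, 18:25-20:30.
Finn free: 11:30-12:35, 13:25-19:45.
Yosef free: 09:30-12:55, 13:40-20:00.
Rosa free: 09:45-13:50, 15:35-21:00.
Omar free: 10:15-21:00 (invert busy blocks within the working day).
Teo ∩ Uma: 10:30-13:20, 15:00-21:00.
Teo ∩ Uma ∩ Gita: 10:30-12:35, 13:15-13:20, 15:00-16:55, 18:25-20:30.
Teo ∩ Uma ∩ Gita ∩ Finn: 11:30-12:35, 15:00-16:55, 18:25-19:45.
Teo ∩ Uma ∩ Gita ∩ Finn ∩ Yosef: 11:30-12:35, 15:00-16:55, 18:25-19:45.
Teo ∩ Uma ∩ Gita ∩ Finn ∩ Yosef ∩ Rosa: 11:30-12:35, 15:35-16:55, 18:25-19:45.
Teo ∩ Uma ∩ Gita ∩ Finn ∩ Yosef ∩ Rosa ∩ Omar: 11:30-12:35, 15:35-16:55, 18:25-19:45.
Those are the intersection windows.
The last common window of at least 60 minutes is 18:25-19:45; a 60-minute meeting can start as late as 18:45 and still end by 19:45.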